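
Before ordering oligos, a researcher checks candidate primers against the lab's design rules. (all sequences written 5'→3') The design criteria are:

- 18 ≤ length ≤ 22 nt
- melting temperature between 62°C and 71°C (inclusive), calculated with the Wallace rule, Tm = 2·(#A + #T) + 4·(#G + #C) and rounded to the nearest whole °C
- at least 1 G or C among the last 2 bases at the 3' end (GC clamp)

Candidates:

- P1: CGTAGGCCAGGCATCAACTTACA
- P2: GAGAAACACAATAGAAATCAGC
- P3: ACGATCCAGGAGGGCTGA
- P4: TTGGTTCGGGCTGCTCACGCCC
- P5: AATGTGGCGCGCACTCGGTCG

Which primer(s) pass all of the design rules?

P1 (23 nt, A=7 T=4 G=5 C=7): length 23, outside 18–22 ✗; Tm = 2·11 + 4·12 = 70°C ✓; 3' end CA has 1 G/C ✓ — fails.
P2 (22 nt, A=12 T=2 G=4 C=4): length 22 ✓; Tm = 2·14 + 4·8 = 60°C, outside 62–71°C ✗; 3' end GC has 2 G/C ✓ — fails.
P3 (18 nt, A=5 T=2 G=7 C=4): length 18 ✓; Tm = 2·7 + 4·11 = 58°C, outside 62–71°C ✗; 3' end GA has 1 G/C ✓ — fails.
P4 (22 nt, A=1 T=6 G=7 C=8): length 22 ✓; Tm = 2·7 + 4·15 = 74°C, outside 62–71°C ✗; 3' end CC has 2 G/C ✓ — fails.
P5 (21 nt, A=3 T=4 G=8 C=6): length 21 ✓; Tm = 2·7 + 4·14 = 70°C ✓; 3' end CG has 2 G/C ✓ — passes.

P5 only.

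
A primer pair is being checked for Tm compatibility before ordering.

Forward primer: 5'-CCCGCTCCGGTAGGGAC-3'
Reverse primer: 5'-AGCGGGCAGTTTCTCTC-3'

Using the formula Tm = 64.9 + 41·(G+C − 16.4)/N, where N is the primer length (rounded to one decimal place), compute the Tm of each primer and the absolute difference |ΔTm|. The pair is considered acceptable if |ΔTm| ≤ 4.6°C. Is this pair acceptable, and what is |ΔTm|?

Forward: G+C = 13, N = 17 → Tm = 64.9 + 41·(13 − 16.4)/17 = 56.7°C.
Reverse: G+C = 10, N = 17 → Tm = 64.9 + 41·(10 − 16.4)/17 = 49.5°C.
|ΔTm| = |56.7 − 49.5| = 7.2°C, > 4.6°C.

|ΔTm| = 7.2°C; the pair is not acceptable.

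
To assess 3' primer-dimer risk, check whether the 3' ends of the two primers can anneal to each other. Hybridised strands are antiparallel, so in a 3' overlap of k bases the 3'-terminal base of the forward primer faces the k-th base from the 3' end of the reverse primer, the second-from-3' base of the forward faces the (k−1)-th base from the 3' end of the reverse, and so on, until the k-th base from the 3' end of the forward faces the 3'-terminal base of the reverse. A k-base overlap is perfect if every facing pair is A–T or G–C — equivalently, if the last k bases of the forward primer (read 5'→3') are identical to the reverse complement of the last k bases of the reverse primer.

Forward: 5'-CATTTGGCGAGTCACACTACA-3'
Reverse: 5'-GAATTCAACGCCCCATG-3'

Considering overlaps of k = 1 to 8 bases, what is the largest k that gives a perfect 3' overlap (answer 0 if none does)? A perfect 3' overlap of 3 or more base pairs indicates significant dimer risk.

Longest perfect overlap: 2 complementary base pairs; below the dimer-risk threshold (threshold 3).

Last 8 bases (5'→3') — forward …ACACTACA, reverse …GCCCCATG.
Reverse complement of the reverse primer's last 8 bases: CATGGGGC; its first k bases are the reverse complement of the reverse primer's last k bases, so a perfect k-base overlap needs the forward primer's last k bases to equal them.
Comparing (forward last k vs required): k=1: A vs C ✗; k=2: CA vs CA ✓; k=3: ACA vs CAT ✗; k=4: TACA vs CATG ✗; k=5: CTACA vs CATGG ✗; k=6: ACTACA vs CATGGG ✗; k=7: CACTACA vs CATGGGG ✗; k=8: ACACTACA vs CATGGGGC ✗.
Only k = 2 is perfect, so the longest perfect 3' overlap is 2.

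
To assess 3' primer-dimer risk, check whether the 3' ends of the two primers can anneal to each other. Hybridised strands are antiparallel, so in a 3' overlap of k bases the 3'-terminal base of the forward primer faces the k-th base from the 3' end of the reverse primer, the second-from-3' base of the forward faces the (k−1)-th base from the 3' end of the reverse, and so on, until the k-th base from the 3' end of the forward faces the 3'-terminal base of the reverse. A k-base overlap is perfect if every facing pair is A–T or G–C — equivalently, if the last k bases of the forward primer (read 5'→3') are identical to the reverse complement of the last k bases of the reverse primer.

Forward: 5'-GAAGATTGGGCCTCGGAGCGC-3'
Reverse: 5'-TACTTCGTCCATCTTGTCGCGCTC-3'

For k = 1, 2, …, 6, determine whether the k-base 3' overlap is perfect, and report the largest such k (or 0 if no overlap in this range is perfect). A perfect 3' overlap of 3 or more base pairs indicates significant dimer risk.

Last 6 bases (5'→3') — forward …GAGCGC, reverse …GCGCTC.
Reverse complement of the reverse primer's last 6 bases: GAGCGC; its first k bases are the reverse complement of the reverse primer's last k bases, so a perfect k-base overlap needs the forward primer's last k bases to equal them.
Comparing (forward last k vs required): k=1: C vs G ✗; k=2: GC vs GA ✗; k=3: CGC vs GAG ✗; k=4: GCGC vs GAGC ✗; k=5: AGCGC vs GAGCG ✗; k=6: GAGCGC vs GAGCGC ✓.
Only k = 6 is perfect, so the longest perfect 3' overlap is 6.

Longest perfect overlap: 6 complementary base pairs; significant dimer risk (threshold 3).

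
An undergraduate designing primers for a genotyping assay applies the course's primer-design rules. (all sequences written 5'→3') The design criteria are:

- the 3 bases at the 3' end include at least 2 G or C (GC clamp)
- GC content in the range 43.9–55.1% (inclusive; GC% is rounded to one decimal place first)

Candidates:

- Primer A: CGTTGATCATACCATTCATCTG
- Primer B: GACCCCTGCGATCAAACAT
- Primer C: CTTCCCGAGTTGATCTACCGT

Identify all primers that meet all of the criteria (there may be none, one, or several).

Primer C only.

Primer A (22 nt, A=5 T=8 G=3 C=6): 3' end CTG has 2 G/C ✓; GC 9/22 = 40.9%, outside 43.9–55.1% ✗ — fails.
Primer B (19 nt, A=6 T=3 G=3 C=7): 3' end CAT has 1 G/C, need ≥2 ✗; GC 10/19 = 52.6% ✓ — fails.
Primer C (21 nt, A=3 T=7 G=4 C=7): 3' end CGT has 2 G/C ✓; GC 11/21 = 52.4% ✓ — passes.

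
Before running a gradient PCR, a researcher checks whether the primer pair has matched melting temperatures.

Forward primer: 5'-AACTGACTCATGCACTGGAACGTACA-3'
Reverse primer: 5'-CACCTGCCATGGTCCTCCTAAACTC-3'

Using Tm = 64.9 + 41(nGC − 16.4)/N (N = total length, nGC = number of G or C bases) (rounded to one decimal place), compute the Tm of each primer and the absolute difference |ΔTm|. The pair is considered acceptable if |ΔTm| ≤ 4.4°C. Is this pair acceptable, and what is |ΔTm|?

Forward: G+C = 12, N = 26 → Tm = 64.9 + 41·(12 − 16.4)/26 = 58.0°C.
Reverse: G+C = 14, N = 25 → Tm = 64.9 + 41·(14 − 16.4)/25 = 61.0°C.
|ΔTm| = |58.0 − 61.0| = 3.0°C, ≤ 4.4°C.

|ΔTm| = 3.0°C; the pair is acceptable.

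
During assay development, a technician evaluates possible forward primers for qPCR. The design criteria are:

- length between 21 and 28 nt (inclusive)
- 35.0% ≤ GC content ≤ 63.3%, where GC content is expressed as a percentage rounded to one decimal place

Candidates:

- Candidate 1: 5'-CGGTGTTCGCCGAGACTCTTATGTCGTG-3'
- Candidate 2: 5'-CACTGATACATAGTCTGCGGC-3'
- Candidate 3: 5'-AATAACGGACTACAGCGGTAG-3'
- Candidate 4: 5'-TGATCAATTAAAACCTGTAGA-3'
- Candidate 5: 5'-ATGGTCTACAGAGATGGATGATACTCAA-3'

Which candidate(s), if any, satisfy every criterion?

Candidate 1, Candidate 2, Candidate 3 and Candidate 5.

Candidate 1 (28 nt, A=3 T=9 G=9 C=7): length 28 ✓; GC 16/28 = 57.1% ✓ — passes.
Candidate 2 (21 nt, A=5 T=5 G=5 C=6): length 21 ✓; GC 11/21 = 52.4% ✓ — passes.
Candidate 3 (21 nt, A=8 T=3 G=6 C=4): length 21 ✓; GC 10/21 = 47.6% ✓ — passes.
Candidate 4 (21 nt, A=9 T=6 G=3 C=3): length 21 ✓; GC 6/21 = 28.6%, outside 35.0–63.3% ✗ — fails.
Candidate 5 (28 nt, A=10 T=7 G=7 C=4): length 28 ✓; GC 11/28 = 39.3% ✓ — passes.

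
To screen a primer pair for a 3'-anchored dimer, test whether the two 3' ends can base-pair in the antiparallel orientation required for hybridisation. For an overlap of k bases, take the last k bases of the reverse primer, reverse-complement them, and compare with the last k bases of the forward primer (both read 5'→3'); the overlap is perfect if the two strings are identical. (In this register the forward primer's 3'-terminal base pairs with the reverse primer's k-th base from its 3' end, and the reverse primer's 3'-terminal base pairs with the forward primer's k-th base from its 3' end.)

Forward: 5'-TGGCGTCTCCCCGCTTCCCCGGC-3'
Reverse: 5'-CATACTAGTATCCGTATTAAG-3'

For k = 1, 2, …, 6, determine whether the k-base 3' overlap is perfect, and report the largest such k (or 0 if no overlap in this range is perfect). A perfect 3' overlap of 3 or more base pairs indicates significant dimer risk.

Last 6 bases (5'→3') — forward …CCCGGC, reverse …ATTAAG.
Reverse complement of the reverse primer's last 6 bases: CTTAAT; its first k bases are the reverse complement of the reverse primer's last k bases, so a perfect k-base overlap needs the forward primer's last k bases to equal them.
Comparing (forward last k vs required): k=1: C vs C ✓; k=2: GC vs CT ✗; k=3: GGC vs CTT ✗; k=4: CGGC vs CTTA ✗; k=5: CCGGC vs CTTAA ✗; k=6: CCCGGC vs CTTAAT ✗.
Only k = 1 is perfect, so the longest perfect 3' overlap is 1.

Longest perfect overlap: 1 complementary base pair; below the dimer-risk threshold (threshold 3).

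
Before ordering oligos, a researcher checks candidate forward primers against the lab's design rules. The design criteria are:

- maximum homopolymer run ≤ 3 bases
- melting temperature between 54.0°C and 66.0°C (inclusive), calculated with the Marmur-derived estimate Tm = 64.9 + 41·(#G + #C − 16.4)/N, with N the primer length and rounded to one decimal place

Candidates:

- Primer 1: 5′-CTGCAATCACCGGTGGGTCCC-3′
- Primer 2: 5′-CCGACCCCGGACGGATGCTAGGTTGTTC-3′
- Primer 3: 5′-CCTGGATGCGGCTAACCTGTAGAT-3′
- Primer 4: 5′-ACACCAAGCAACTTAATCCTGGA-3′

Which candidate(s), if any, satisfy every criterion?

Primer 1 (21 nt, A=3 T=4 G=6 C=8): longest run = 3 ✓; Tm = 64.9 + 41·(14 − 16.4)/21 = 60.2°C ✓ — passes.
Primer 2 (28 nt, A=4 T=6 G=9 C=9): longest run = 4, exceeds 3 ✗; Tm = 64.9 + 41·(18 − 16.4)/28 = 67.2°C, outside 54.0–66.0°C ✗ — fails.
Primer 3 (24 nt, A=5 T=6 G=7 C=6): longest run = 2 ✓; Tm = 64.9 + 41·(13 − 16.4)/24 = 59.1°C ✓ — passes.
Primer 4 (23 nt, A=9 T=4 G=3 C=7): longest run = 2 ✓; Tm = 64.9 + 41·(10 − 16.4)/23 = 53.5°C, outside 54.0–66.0°C ✗ — fails.

Primer 1 and Primer 3.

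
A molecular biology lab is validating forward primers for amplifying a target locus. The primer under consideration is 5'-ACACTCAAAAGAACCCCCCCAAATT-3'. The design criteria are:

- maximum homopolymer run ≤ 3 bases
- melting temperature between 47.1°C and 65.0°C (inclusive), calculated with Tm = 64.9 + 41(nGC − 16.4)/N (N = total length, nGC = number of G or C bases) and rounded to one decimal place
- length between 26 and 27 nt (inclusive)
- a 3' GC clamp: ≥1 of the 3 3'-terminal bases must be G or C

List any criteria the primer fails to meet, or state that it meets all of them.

Base counts: A=11, T=3, G=1, C=10 (length 25).
homopolymer run: longest run = 7, exceeds 3 ✗
Tm: Tm = 64.9 + 41·(11 − 16.4)/25 = 56.0°C ✓
length: length 25, outside 26–27 ✗
GC clamp: 3' end ATT has 0 G/C, need ≥1 ✗

Fails: homopolymer run, length, GC clamp.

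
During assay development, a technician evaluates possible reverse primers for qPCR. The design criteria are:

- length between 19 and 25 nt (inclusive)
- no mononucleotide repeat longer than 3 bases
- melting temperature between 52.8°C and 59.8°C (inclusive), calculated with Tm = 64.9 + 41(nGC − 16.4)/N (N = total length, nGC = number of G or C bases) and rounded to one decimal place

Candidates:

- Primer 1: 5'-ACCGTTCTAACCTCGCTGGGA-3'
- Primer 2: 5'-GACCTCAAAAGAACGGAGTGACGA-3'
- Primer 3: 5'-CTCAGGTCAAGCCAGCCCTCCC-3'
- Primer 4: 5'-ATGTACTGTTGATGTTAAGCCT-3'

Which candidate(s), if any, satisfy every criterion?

Primer 1 (21 nt, A=4 T=5 G=5 C=7): length 21 ✓; longest run = 3 ✓; Tm = 64.9 + 41·(12 − 16.4)/21 = 56.3°C ✓ — passes.
Primer 2 (24 nt, A=10 T=2 G=7 C=5): length 24 ✓; longest run = 4, exceeds 3 ✗; Tm = 64.9 + 41·(12 − 16.4)/24 = 57.4°C ✓ — fails.
Primer 3 (22 nt, A=4 T=3 G=4 C=11): length 22 ✓; longest run = 3 ✓; Tm = 64.9 + 41·(15 − 16.4)/22 = 62.3°C, outside 52.8–59.8°C ✗ — fails.
Primer 4 (22 nt, A=5 T=9 G=5 C=3): length 22 ✓; longest run = 2 ✓; Tm = 64.9 + 41·(8 − 16.4)/22 = 49.2°C, outside 52.8–59.8°C ✗ — fails.

Primer 1 only.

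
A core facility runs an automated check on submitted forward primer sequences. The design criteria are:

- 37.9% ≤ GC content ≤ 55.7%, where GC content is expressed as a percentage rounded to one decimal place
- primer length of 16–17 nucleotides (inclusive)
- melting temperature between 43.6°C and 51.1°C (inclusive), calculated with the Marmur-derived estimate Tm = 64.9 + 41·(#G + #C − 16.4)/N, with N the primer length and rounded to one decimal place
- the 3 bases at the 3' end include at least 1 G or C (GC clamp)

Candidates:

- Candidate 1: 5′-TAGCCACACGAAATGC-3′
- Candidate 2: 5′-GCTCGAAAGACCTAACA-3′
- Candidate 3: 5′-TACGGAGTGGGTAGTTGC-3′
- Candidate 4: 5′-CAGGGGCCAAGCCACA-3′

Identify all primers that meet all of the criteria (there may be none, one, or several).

Candidate 2 only.

Candidate 1 (16 nt, A=6 T=2 G=3 C=5): GC 8/16 = 50.0% ✓; length 16 ✓; Tm = 64.9 + 41·(8 − 16.4)/16 = 43.4°C, outside 43.6–51.1°C ✗; 3' end TGC has 2 G/C ✓ — fails.
Candidate 2 (17 nt, A=7 T=2 G=3 C=5): GC 8/17 = 47.1% ✓; length 17 ✓; Tm = 64.9 + 41·(8 − 16.4)/17 = 44.6°C ✓; 3' end ACA has 1 G/C ✓ — passes.
Candidate 3 (18 nt, A=3 T=5 G=8 C=2): GC 10/18 = 55.6% ✓; length 18, outside 16–17 ✗; Tm = 64.9 + 41·(10 − 16.4)/18 = 50.3°C ✓; 3' end TGC has 2 G/C ✓ — fails.
Candidate 4 (16 nt, A=5 T=0 G=5 C=6): GC 11/16 = 68.8%, outside 37.9–55.7% ✗; length 16 ✓; Tm = 64.9 + 41·(11 − 16.4)/16 = 51.1°C ✓; 3' end ACA has 1 G/C ✓ — fails.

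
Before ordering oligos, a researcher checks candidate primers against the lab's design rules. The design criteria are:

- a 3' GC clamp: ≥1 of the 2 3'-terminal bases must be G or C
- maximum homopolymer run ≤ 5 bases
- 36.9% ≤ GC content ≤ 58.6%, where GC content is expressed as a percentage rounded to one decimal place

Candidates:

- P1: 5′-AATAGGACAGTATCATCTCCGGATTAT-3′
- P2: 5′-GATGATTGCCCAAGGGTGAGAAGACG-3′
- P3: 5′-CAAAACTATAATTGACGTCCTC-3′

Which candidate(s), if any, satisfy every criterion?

P1 (27 nt, A=9 T=8 G=5 C=5): 3' end AT has 0 G/C, need ≥1 ✗; longest run = 2 ✓; GC 10/27 = 37.0% ✓ — fails.
P2 (26 nt, A=8 T=4 G=10 C=4): 3' end CG has 2 G/C ✓; longest run = 3 ✓; GC 14/26 = 53.8% ✓ — passes.
P3 (22 nt, A=8 T=6 G=2 C=6): 3' end TC has 1 G/C ✓; longest run = 4 ✓; GC 8/22 = 36.4%, outside 36.9–58.6% ✗ — fails.

P2 only.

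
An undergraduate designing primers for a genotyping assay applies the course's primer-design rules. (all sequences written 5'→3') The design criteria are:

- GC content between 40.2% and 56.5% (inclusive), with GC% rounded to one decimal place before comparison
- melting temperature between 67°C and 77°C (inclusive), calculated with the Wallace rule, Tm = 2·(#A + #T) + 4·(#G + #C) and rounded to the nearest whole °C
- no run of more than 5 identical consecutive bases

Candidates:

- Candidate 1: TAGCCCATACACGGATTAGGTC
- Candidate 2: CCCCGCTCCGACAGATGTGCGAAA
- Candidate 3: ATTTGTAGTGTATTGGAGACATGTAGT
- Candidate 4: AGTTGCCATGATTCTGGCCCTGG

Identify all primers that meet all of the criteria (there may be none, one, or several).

Candidate 4 only.

Candidate 1 (22 nt, A=6 T=5 G=5 C=6): GC 11/22 = 50.0% ✓; Tm = 2·11 + 4·11 = 66°C, outside 67–77°C ✗; longest run = 3 ✓ — fails.
Candidate 2 (24 nt, A=6 T=3 G=6 C=9): GC 15/24 = 62.5%, outside 40.2–56.5% ✗; Tm = 2·9 + 4·15 = 78°C, outside 67–77°C ✗; longest run = 4 ✓ — fails.
Candidate 3 (27 nt, A=7 T=11 G=8 C=1): GC 9/27 = 33.3%, outside 40.2–56.5% ✗; Tm = 2·18 + 4·9 = 72°C ✓; longest run = 3 ✓ — fails.
Candidate 4 (23 nt, A=3 T=7 G=7 C=6): GC 13/23 = 56.5% ✓; Tm = 2·10 + 4·13 = 72°C ✓; longest run = 3 ✓ — passes.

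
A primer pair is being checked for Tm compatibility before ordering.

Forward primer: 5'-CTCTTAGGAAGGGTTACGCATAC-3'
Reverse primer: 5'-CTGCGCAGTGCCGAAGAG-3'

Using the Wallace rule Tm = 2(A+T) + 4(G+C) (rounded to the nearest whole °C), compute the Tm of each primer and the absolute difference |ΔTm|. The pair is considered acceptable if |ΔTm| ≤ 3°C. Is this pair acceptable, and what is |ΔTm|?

|ΔTm| = 8°C; the pair is not acceptable.

Forward: A=6 T=6 G=6 C=5 → Tm = 2·12 + 4·11 = 68°C.
Reverse: A=4 T=2 G=7 C=5 → Tm = 2·6 + 4·12 = 60°C.
|ΔTm| = |68 − 60| = 8°C, > 3°C.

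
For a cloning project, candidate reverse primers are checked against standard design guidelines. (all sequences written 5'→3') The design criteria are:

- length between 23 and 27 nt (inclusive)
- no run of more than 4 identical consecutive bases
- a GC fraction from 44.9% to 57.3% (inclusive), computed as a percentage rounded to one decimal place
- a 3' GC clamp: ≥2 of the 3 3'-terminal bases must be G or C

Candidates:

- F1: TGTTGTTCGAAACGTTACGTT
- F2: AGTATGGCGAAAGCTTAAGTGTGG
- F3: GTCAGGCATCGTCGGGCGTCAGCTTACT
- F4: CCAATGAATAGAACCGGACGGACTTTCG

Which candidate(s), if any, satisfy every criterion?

F1 (21 nt, A=4 T=9 G=5 C=3): length 21, outside 23–27 ✗; longest run = 3 ✓; GC 8/21 = 38.1%, outside 44.9–57.3% ✗; 3' end GTT has 1 G/C, need ≥2 ✗ — fails.
F2 (24 nt, A=7 T=6 G=9 C=2): length 24 ✓; longest run = 3 ✓; GC 11/24 = 45.8% ✓; 3' end TGG has 2 G/C ✓ — passes.
F3 (28 nt, A=4 T=7 G=9 C=8): length 28, outside 23–27 ✗; longest run = 3 ✓; GC 17/28 = 60.7%, outside 44.9–57.3% ✗; 3' end ACT has 1 G/C, need ≥2 ✗ — fails.
F4 (28 nt, A=9 T=5 G=7 C=7): length 28, outside 23–27 ✗; longest run = 3 ✓; GC 14/28 = 50.0% ✓; 3' end TCG has 2 G/C ✓ — fails.

F2 only.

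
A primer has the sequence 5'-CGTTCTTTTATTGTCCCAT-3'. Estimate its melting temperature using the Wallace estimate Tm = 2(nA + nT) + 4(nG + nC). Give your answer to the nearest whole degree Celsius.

52°C

Base counts: A=2, T=10, G=2, C=5 (length 19).
Tm = 2·(2+10) + 4·(2+5) = 2·12 + 4·7 = 24 + 28 = 52°C.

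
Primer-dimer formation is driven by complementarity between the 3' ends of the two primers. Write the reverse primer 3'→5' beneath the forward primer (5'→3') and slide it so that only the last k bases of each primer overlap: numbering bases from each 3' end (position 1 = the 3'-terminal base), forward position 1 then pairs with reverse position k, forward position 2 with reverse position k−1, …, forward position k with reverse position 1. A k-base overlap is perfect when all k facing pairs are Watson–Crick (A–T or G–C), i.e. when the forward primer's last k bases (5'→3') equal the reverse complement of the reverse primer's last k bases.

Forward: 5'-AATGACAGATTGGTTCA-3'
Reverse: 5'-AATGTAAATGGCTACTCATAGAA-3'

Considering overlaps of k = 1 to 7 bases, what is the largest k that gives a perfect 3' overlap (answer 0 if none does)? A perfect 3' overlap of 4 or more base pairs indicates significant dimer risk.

Last 7 bases (5'→3') — forward …TGGTTCA, reverse …CATAGAA.
Reverse complement of the reverse primer's last 7 bases: TTCTATG; its first k bases are the reverse complement of the reverse primer's last k bases, so a perfect k-base overlap needs the forward primer's last k bases to equal them.
Comparing (forward last k vs required): k=1: A vs T ✗; k=2: CA vs TT ✗; k=3: TCA vs TTC ✗; k=4: TTCA vs TTCT ✗; k=5: GTTCA vs TTCTA ✗; k=6: GGTTCA vs TTCTAT ✗; k=7: TGGTTCA vs TTCTATG ✗.
No overlap length from 1 to 7 is perfect, so the longest perfect 3' overlap is 0.

Longest perfect overlap: 0 complementary base pairs; below the dimer-risk threshold (threshold 4).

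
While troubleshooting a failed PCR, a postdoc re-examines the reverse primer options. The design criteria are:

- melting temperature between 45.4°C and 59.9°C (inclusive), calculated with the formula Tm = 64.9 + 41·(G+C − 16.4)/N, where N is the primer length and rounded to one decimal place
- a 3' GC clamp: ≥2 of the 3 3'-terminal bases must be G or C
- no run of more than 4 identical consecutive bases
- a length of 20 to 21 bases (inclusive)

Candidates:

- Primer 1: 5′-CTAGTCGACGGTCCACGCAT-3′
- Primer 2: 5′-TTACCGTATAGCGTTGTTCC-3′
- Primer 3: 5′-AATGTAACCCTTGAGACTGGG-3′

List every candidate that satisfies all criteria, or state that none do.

Primer 2 and Primer 3.

Primer 1 (20 nt, A=4 T=4 G=5 C=7): Tm = 64.9 + 41·(12 − 16.4)/20 = 55.9°C ✓; 3' end CAT has 1 G/C, need ≥2 ✗; longest run = 2 ✓; length 20 ✓ — fails.
Primer 2 (20 nt, A=3 T=8 G=4 C=5): Tm = 64.9 + 41·(9 − 16.4)/20 = 49.7°C ✓; 3' end TCC has 2 G/C ✓; longest run = 2 ✓; length 20 ✓ — passes.
Primer 3 (21 nt, A=6 T=5 G=6 C=4): Tm = 64.9 + 41·(10 − 16.4)/21 = 52.4°C ✓; 3' end GGG has 3 G/C ✓; longest run = 3 ✓; length 21 ✓ — passes.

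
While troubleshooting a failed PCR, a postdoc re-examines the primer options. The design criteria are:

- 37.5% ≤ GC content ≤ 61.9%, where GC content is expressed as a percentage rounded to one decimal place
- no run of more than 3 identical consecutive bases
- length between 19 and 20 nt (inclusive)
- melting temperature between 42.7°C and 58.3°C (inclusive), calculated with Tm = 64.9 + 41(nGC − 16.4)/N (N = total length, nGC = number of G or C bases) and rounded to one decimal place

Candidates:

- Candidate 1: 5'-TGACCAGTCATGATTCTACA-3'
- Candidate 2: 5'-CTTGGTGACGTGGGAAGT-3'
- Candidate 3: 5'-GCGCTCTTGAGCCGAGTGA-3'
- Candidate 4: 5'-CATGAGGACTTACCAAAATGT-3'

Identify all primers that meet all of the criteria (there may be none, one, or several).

Candidate 1 only.

Candidate 1 (20 nt, A=6 T=6 G=3 C=5): GC 8/20 = 40.0% ✓; longest run = 2 ✓; length 20 ✓; Tm = 64.9 + 41·(8 − 16.4)/20 = 47.7°C ✓ — passes.
Candidate 2 (18 nt, A=3 T=5 G=8 C=2): GC 10/18 = 55.6% ✓; longest run = 3 ✓; length 18, outside 19–20 ✗; Tm = 64.9 + 41·(10 − 16.4)/18 = 50.3°C ✓ — fails.
Candidate 3 (19 nt, A=3 T=4 G=7 C=5): GC 12/19 = 63.2%, outside 37.5–61.9% ✗; longest run = 2 ✓; length 19 ✓; Tm = 64.9 + 41·(12 − 16.4)/19 = 55.4°C ✓ — fails.
Candidate 4 (21 nt, A=8 T=5 G=4 C=4): GC 8/21 = 38.1% ✓; longest run = 4, exceeds 3 ✗; length 21, outside 19–20 ✗; Tm = 64.9 + 41·(8 − 16.4)/21 = 48.5°C ✓ — fails.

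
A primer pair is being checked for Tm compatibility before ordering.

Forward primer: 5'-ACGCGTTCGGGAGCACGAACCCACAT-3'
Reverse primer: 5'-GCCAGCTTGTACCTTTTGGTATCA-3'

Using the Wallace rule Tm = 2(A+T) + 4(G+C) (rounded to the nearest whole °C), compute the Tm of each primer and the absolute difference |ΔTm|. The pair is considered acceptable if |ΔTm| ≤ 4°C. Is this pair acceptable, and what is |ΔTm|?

|ΔTm| = 14°C; the pair is not acceptable.

Forward: A=7 T=3 G=7 C=9 → Tm = 2·10 + 4·16 = 84°C.
Reverse: A=4 T=9 G=5 C=6 → Tm = 2·13 + 4·11 = 70°C.
|ΔTm| = |84 − 70| = 14°C, > 4°C.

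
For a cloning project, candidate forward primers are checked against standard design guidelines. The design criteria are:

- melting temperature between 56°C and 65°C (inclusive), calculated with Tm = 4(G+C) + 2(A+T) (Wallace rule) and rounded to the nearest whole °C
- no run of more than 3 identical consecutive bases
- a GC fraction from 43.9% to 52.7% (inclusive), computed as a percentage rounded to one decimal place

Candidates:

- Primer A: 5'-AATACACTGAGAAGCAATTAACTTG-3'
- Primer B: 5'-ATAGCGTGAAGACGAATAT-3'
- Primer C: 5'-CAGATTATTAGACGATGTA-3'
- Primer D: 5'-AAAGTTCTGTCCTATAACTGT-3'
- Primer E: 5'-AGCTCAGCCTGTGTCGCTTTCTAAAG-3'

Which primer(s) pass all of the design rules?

None of the candidates satisfy all criteria.

Primer A (25 nt, A=11 T=6 G=4 C=4): Tm = 2·17 + 4·8 = 66°C, outside 56–65°C ✗; longest run = 2 ✓; GC 8/25 = 32.0%, outside 43.9–52.7% ✗ — fails.
Primer B (19 nt, A=8 T=4 G=5 C=2): Tm = 2·12 + 4·7 = 52°C, outside 56–65°C ✗; longest run = 2 ✓; GC 7/19 = 36.8%, outside 43.9–52.7% ✗ — fails.
Primer C (19 nt, A=7 T=6 G=4 C=2): Tm = 2·13 + 4·6 = 50°C, outside 56–65°C ✗; longest run = 2 ✓; GC 6/19 = 31.6%, outside 43.9–52.7% ✗ — fails.
Primer D (21 nt, A=6 T=8 G=3 C=4): Tm = 2·14 + 4·7 = 56°C ✓; longest run = 3 ✓; GC 7/21 = 33.3%, outside 43.9–52.7% ✗ — fails.
Primer E (26 nt, A=5 T=8 G=6 C=7): Tm = 2·13 + 4·13 = 78°C, outside 56–65°C ✗; longest run = 3 ✓; GC 13/26 = 50.0% ✓ — fails.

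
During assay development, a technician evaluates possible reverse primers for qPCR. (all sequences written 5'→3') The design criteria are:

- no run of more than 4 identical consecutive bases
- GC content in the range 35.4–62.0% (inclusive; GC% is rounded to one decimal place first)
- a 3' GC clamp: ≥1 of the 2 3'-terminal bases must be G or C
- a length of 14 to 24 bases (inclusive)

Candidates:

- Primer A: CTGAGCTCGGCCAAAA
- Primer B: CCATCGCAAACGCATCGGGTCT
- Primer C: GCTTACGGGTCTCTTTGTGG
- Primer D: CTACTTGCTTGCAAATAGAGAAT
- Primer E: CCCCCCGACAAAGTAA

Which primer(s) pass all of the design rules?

Primer B and Primer C.

Primer A (16 nt, A=5 T=2 G=4 C=5): longest run = 4 ✓; GC 9/16 = 56.3% ✓; 3' end AA has 0 G/C, need ≥1 ✗; length 16 ✓ — fails.
Primer B (22 nt, A=5 T=4 G=5 C=8): longest run = 3 ✓; GC 13/22 = 59.1% ✓; 3' end CT has 1 G/C ✓; length 22 ✓ — passes.
Primer C (20 nt, A=1 T=8 G=7 C=4): longest run = 3 ✓; GC 11/20 = 55.0% ✓; 3' end GG has 2 G/C ✓; length 20 ✓ — passes.
Primer D (23 nt, A=8 T=7 G=4 C=4): longest run = 3 ✓; GC 8/23 = 34.8%, outside 35.4–62.0% ✗; 3' end AT has 0 G/C, need ≥1 ✗; length 23 ✓ — fails.
Primer E (16 nt, A=6 T=1 G=2 C=7): longest run = 6, exceeds 4 ✗; GC 9/16 = 56.3% ✓; 3' end AA has 0 G/C, need ≥1 ✗; length 16 ✓ — fails.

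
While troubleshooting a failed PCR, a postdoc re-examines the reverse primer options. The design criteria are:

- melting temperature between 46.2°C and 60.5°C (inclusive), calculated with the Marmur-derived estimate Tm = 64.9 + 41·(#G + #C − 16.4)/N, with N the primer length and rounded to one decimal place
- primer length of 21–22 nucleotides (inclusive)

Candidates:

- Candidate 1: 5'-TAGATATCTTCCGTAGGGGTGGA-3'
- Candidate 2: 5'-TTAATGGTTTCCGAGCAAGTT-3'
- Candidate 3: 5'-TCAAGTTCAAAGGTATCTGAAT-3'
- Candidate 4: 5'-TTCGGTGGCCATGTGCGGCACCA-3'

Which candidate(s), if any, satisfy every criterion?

Candidate 1 (23 nt, A=5 T=7 G=8 C=3): Tm = 64.9 + 41·(11 − 16.4)/23 = 55.3°C ✓; length 23, outside 21–22 ✗ — fails.
Candidate 2 (21 nt, A=5 T=8 G=5 C=3): Tm = 64.9 + 41·(8 − 16.4)/21 = 48.5°C ✓; length 21 ✓ — passes.
Candidate 3 (22 nt, A=8 T=7 G=4 C=3): Tm = 64.9 + 41·(7 − 16.4)/22 = 47.4°C ✓; length 22 ✓ — passes.
Candidate 4 (23 nt, A=3 T=5 G=8 C=7): Tm = 64.9 + 41·(15 − 16.4)/23 = 62.4°C, outside 46.2–60.5°C ✗; length 23, outside 21–22 ✗ — fails.

Candidate 2 and Candidate 3.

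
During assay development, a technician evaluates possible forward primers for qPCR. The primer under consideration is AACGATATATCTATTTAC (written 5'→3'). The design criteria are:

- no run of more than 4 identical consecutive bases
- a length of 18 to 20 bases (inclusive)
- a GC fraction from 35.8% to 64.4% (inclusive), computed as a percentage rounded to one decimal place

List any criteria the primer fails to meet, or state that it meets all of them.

Fails: GC content.

Base counts: A=7, T=7, G=1, C=3 (length 18).
homopolymer run: longest run = 3 ✓
length: length 18 ✓
GC content: GC 4/18 = 22.2%, outside 35.8–64.4% ✗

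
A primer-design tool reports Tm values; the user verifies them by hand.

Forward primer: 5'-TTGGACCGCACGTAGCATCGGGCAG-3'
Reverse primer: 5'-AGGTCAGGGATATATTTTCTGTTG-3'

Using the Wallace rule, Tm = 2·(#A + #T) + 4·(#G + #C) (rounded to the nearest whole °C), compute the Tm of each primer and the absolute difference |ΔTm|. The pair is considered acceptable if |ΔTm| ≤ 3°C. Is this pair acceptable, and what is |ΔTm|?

|ΔTm| = 16°C; the pair is not acceptable.

Forward: A=5 T=4 G=9 C=7 → Tm = 2·9 + 4·16 = 82°C.
Reverse: A=5 T=10 G=7 C=2 → Tm = 2·15 + 4·9 = 66°C.
|ΔTm| = |82 − 66| = 16°C, > 3°C.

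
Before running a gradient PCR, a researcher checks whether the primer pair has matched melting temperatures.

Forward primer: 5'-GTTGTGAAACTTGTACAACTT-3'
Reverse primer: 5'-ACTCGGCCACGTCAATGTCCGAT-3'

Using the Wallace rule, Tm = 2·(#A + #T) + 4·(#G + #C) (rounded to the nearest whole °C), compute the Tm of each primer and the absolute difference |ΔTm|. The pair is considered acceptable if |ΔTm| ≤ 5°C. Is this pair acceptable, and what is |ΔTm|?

Forward: A=6 T=8 G=4 C=3 → Tm = 2·14 + 4·7 = 56°C.
Reverse: A=5 T=5 G=5 C=8 → Tm = 2·10 + 4·13 = 72°C.
|ΔTm| = |56 − 72| = 16°C, > 5°C.

|ΔTm| = 16°C; the pair is not acceptable.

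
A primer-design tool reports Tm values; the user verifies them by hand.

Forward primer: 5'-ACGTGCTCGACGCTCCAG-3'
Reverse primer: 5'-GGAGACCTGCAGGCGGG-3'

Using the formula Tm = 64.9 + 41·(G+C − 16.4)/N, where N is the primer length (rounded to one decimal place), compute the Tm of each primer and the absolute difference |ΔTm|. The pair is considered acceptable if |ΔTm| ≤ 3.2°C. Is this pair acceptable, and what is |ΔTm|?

|ΔTm| = 1.8°C; the pair is acceptable.

Forward: G+C = 12, N = 18 → Tm = 64.9 + 41·(12 − 16.4)/18 = 54.9°C.
Reverse: G+C = 13, N = 17 → Tm = 64.9 + 41·(13 − 16.4)/17 = 56.7°C.
|ΔTm| = |54.9 − 56.7| = 1.8°C, ≤ 3.2°C.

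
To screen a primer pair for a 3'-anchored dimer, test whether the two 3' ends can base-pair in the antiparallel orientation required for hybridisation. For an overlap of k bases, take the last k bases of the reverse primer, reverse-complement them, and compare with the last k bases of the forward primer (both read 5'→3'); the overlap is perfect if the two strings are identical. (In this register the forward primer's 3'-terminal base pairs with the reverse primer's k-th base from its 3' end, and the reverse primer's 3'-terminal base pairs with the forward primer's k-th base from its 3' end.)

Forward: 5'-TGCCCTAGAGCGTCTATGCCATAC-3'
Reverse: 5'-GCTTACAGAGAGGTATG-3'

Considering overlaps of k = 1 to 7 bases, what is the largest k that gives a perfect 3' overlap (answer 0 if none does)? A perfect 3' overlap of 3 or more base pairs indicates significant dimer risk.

Longest perfect overlap: 5 complementary base pairs; significant dimer risk (threshold 3).

Last 7 bases (5'→3') — forward …GCCATAC, reverse …AGGTATG.
Reverse complement of the reverse primer's last 7 bases: CATACCT; its first k bases are the reverse complement of the reverse primer's last k bases, so a perfect k-base overlap needs the forward primer's last k bases to equal them.
Comparing (forward last k vs required): k=1: C vs C ✓; k=2: AC vs CA ✗; k=3: TAC vs CAT ✗; k=4: ATAC vs CATA ✗; k=5: CATAC vs CATAC ✓; k=6: CCATAC vs CATACC ✗; k=7: GCCATAC vs CATACCT ✗.
Perfect overlaps at k = 1, 5; the largest is 5.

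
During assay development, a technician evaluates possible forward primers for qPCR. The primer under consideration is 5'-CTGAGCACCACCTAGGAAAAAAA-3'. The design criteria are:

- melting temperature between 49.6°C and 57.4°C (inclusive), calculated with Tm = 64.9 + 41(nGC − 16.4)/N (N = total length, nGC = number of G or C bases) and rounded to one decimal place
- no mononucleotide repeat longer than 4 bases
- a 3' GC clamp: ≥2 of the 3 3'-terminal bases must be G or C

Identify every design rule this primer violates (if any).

Fails: homopolymer run, GC clamp.

Base counts: A=11, T=2, G=4, C=6 (length 23).
Tm: Tm = 64.9 + 41·(10 − 16.4)/23 = 53.5°C ✓
homopolymer run: longest run = 7, exceeds 4 ✗
GC clamp: 3' end AAA has 0 G/C, need ≥2 ✗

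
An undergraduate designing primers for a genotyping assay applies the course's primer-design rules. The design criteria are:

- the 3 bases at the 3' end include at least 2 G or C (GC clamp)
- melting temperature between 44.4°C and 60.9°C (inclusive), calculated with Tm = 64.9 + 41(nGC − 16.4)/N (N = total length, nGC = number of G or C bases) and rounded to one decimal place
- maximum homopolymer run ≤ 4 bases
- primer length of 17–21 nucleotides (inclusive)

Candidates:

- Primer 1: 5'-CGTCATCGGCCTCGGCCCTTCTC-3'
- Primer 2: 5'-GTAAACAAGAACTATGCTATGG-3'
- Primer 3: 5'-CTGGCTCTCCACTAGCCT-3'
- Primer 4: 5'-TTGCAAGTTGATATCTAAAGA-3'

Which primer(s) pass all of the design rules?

Primer 1 (23 nt, A=1 T=6 G=5 C=11): 3' end CTC has 2 G/C ✓; Tm = 64.9 + 41·(16 − 16.4)/23 = 64.2°C, outside 44.4–60.9°C ✗; longest run = 3 ✓; length 23, outside 17–21 ✗ — fails.
Primer 2 (22 nt, A=9 T=5 G=5 C=3): 3' end TGG has 2 G/C ✓; Tm = 64.9 + 41·(8 − 16.4)/22 = 49.2°C ✓; longest run = 3 ✓; length 22, outside 17–21 ✗ — fails.
Primer 3 (18 nt, A=2 T=5 G=3 C=8): 3' end CCT has 2 G/C ✓; Tm = 64.9 + 41·(11 − 16.4)/18 = 52.6°C ✓; longest run = 2 ✓; length 18 ✓ — passes.
Primer 4 (21 nt, A=8 T=7 G=4 C=2): 3' end AGA has 1 G/C, need ≥2 ✗; Tm = 64.9 + 41·(6 − 16.4)/21 = 44.6°C ✓; longest run = 3 ✓; length 21 ✓ — fails.

Primer 3 only.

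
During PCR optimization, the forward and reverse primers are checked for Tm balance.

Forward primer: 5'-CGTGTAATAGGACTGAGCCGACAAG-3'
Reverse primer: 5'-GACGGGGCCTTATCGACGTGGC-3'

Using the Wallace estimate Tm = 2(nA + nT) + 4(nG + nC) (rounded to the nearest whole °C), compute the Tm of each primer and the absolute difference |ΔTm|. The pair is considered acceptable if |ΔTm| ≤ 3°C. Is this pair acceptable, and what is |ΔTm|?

|ΔTm| = 2°C; the pair is acceptable.

Forward: A=8 T=4 G=8 C=5 → Tm = 2·12 + 4·13 = 76°C.
Reverse: A=3 T=4 G=9 C=6 → Tm = 2·7 + 4·15 = 74°C.
|ΔTm| = |76 − 74| = 2°C, ≤ 3°C.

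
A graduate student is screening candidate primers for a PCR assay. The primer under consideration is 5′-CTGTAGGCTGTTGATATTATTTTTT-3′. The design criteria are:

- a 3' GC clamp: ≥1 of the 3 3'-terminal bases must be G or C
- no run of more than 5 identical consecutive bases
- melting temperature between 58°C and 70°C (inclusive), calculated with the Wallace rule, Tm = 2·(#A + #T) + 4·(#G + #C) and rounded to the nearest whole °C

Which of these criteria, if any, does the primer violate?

Base counts: A=4, T=14, G=5, C=2 (length 25).
GC clamp: 3' end TTT has 0 G/C, need ≥1 ✗
homopolymer run: longest run = 6, exceeds 5 ✗
Tm: Tm = 2·18 + 4·7 = 64°C ✓

Fails: GC clamp, homopolymer run.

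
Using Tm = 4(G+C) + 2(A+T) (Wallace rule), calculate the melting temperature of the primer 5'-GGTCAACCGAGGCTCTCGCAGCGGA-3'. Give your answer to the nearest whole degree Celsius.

84°C

Base counts: A=5, T=3, G=9, C=8 (length 25).
Tm = 2·(5+3) + 4·(9+8) = 2·8 + 4·17 = 16 + 68 = 84°C.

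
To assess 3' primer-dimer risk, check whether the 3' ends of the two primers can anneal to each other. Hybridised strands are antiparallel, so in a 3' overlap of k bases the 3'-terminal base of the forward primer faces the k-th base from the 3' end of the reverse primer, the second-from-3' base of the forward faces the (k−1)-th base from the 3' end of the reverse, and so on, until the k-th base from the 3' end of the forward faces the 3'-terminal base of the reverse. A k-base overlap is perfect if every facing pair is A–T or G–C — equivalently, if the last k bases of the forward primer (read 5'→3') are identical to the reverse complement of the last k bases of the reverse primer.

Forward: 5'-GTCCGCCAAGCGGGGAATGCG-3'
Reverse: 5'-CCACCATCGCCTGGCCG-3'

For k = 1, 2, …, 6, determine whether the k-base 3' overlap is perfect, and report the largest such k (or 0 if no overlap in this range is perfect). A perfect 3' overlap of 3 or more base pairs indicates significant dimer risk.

Last 6 bases (5'→3') — forward …AATGCG, reverse …TGGCCG.
Reverse complement of the reverse primer's last 6 bases: CGGCCA; its first k bases are the reverse complement of the reverse primer's last k bases, so a perfect k-base overlap needs the forward primer's last k bases to equal them.
Comparing (forward last k vs required): k=1: G vs C ✗; k=2: CG vs CG ✓; k=3: GCG vs CGG ✗; k=4: TGCG vs CGGC ✗; k=5: ATGCG vs CGGCC ✗; k=6: AATGCG vs CGGCCA ✗.
Only k = 2 is perfect, so the longest perfect 3' overlap is 2.

Longest perfect overlap: 2 complementary base pairs; below the dimer-risk threshold (threshold 3).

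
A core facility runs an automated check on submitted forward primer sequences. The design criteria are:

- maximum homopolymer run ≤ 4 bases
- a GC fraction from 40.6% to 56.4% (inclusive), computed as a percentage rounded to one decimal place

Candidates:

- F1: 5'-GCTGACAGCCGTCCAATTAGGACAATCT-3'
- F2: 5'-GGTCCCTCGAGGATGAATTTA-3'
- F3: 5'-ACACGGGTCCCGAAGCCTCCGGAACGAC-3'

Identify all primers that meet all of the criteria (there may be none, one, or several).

F1 and F2.

F1 (28 nt, A=8 T=6 G=6 C=8): longest run = 2 ✓; GC 14/28 = 50.0% ✓ — passes.
F2 (21 nt, A=5 T=6 G=6 C=4): longest run = 3 ✓; GC 10/21 = 47.6% ✓ — passes.
F3 (28 nt, A=7 T=2 G=8 C=11): longest run = 3 ✓; GC 19/28 = 67.9%, outside 40.6–56.4% ✗ — fails.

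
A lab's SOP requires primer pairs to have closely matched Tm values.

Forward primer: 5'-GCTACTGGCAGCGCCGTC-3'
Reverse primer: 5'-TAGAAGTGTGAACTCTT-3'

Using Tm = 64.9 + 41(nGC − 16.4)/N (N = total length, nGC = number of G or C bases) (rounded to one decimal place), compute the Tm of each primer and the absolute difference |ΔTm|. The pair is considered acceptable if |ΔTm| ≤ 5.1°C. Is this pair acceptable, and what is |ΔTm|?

Forward: G+C = 13, N = 18 → Tm = 64.9 + 41·(13 − 16.4)/18 = 57.2°C.
Reverse: G+C = 6, N = 17 → Tm = 64.9 + 41·(6 − 16.4)/17 = 39.8°C.
|ΔTm| = |57.2 − 39.8| = 17.4°C, > 5.1°C.

|ΔTm| = 17.4°C; the pair is not acceptable.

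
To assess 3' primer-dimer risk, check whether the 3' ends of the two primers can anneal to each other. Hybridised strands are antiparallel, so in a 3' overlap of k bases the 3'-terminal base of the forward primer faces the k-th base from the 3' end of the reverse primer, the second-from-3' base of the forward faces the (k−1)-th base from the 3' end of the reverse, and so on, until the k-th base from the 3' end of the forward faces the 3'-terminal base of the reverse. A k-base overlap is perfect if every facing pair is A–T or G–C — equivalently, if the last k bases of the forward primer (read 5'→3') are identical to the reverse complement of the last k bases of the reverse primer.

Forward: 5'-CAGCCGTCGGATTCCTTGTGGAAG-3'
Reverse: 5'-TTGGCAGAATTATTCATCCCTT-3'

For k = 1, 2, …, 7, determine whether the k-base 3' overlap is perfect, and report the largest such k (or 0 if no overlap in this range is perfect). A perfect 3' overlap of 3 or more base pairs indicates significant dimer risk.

Longest perfect overlap: 3 complementary base pairs; significant dimer risk (threshold 3).

Last 7 bases (5'→3') — forward …GTGGAAG, reverse …ATCCCTT.
Reverse complement of the reverse primer's last 7 bases: AAGGGAT; its first k bases are the reverse complement of the reverse primer's last k bases, so a perfect k-base overlap needs the forward primer's last k bases to equal them.
Comparing (forward last k vs required): k=1: G vs A ✗; k=2: AG vs AA ✗; k=3: AAG vs AAG ✓; k=4: GAAG vs AAGG ✗; k=5: GGAAG vs AAGGG ✗; k=6: TGGAAG vs AAGGGA ✗; k=7: GTGGAAG vs AAGGGAT ✗.
Only k = 3 is perfect, so the longest perfect 3' overlap is 3.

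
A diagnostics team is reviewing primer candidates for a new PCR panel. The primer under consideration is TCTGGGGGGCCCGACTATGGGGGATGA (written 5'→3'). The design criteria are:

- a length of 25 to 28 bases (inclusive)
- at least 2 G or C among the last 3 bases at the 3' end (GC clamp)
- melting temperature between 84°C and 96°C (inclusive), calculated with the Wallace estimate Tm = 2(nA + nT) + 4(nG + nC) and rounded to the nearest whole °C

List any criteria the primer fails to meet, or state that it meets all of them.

Fails: GC clamp.

Base counts: A=4, T=5, G=13, C=5 (length 27).
length: length 27 ✓
GC clamp: 3' end TGA has 1 G/C, need ≥2 ✗
Tm: Tm = 2·9 + 4·18 = 90°C ✓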